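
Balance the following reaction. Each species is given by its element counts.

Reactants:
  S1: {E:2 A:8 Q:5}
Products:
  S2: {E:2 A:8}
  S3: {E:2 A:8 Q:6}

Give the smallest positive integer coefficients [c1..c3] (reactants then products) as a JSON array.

E: 6·2 = 12 | 1·2+5·2 = 12
A: 6·8 = 48 | 1·8+5·8 = 48
Q: 6·5 = 30 | 1·0+5·6 = 30
gcd(6,1,5) = 1

Coefficients: [6, 1, 5]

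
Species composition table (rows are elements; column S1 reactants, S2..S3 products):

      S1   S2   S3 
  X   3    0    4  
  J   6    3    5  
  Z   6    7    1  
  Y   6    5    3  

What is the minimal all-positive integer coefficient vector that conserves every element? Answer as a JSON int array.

Coefficients: [4, 3, 3]

X: 4·3 = 12 | 3·0+3·4 = 12
J: 4·6 = 24 | 3·3+3·5 = 24
Z: 4·6 = 24 | 3·7+3·1 = 24
Y: 4·6 = 24 | 3·5+3·3 = 24
gcd(4,3,3) = 1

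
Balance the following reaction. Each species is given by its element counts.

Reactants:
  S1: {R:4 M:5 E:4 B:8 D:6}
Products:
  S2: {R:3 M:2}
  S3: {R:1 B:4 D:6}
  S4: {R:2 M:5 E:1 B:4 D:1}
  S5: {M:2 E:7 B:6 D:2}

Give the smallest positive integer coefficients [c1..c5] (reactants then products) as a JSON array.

R: 4·4 = 16 | 3·3+3·1+2·2+2·0 = 16
M: 4·5 = 20 | 3·2+3·0+2·5+2·2 = 20
E: 4·4 = 16 | 3·0+3·0+2·1+2·7 = 16
B: 4·8 = 32 | 3·0+3·4+2·4+2·6 = 32
D: 4·6 = 24 | 3·0+3·6+2·1+2·2 = 24
gcd(4,3,3,2,2) = 1

Coefficients: [4, 3, 3, 2, 2]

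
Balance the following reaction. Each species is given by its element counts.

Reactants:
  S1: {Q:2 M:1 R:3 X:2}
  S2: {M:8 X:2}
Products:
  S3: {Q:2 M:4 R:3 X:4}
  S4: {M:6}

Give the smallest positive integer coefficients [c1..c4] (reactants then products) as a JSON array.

Q: 6·2+6·0 = 12 | 6·2+5·0 = 12
M: 6·1+6·8 = 54 | 6·4+5·6 = 54
R: 6·3+6·0 = 18 | 6·3+5·0 = 18
X: 6·2+6·2 = 24 | 6·4+5·0 = 24
gcd(6,6,6,5) = 1

Coefficients: [6, 6, 6, 5]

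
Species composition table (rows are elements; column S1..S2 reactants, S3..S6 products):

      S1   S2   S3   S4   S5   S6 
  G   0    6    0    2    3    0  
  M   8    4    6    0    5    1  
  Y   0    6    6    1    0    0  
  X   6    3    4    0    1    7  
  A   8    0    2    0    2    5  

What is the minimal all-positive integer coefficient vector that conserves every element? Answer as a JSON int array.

G: 3·0+4·6 = 24 | 3·0+6·2+4·3+2·0 = 24
M: 3·8+4·4 = 40 | 3·6+6·0+4·5+2·1 = 40
Y: 3·0+4·6 = 24 | 3·6+6·1+4·0+2·0 = 24
X: 3·6+4·3 = 30 | 3·4+6·0+4·1+2·7 = 30
A: 3·8+4·0 = 24 | 3·2+6·0+4·2+2·5 = 24
gcd(3,4,3,6,4,2) = 1

Coefficients: [3, 4, 3, 6, 4, 2]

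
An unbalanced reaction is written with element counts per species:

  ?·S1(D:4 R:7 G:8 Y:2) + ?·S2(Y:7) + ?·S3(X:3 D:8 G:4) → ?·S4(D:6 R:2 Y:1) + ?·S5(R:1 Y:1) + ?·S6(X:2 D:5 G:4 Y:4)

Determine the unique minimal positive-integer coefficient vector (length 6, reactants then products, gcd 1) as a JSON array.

X: 1·0+4·0+4·3 = 12 | 1·0+5·0+6·2 = 12
D: 1·4+4·0+4·8 = 36 | 1·6+5·0+6·5 = 36
R: 1·7+4·0+4·0 = 7 | 1·2+5·1+6·0 = 7
G: 1·8+4·0+4·4 = 24 | 1·0+5·0+6·4 = 24
Y: 1·2+4·7+4·0 = 30 | 1·1+5·1+6·4 = 30
gcd(1,4,4,1,5,6) = 1

Coefficients: [1, 4, 4, 1, 5, 6]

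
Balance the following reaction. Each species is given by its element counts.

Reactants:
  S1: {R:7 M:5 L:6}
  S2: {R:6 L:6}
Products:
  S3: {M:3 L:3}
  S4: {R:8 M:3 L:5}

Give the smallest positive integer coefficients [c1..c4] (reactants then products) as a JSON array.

Coefficients: [6, 1, 4, 6]

R: 6·7+1·6 = 48 | 4·0+6·8 = 48
M: 6·5+1·0 = 30 | 4·3+6·3 = 30
L: 6·6+1·6 = 42 | 4·3+6·5 = 42
gcd(6,1,4,6) = 1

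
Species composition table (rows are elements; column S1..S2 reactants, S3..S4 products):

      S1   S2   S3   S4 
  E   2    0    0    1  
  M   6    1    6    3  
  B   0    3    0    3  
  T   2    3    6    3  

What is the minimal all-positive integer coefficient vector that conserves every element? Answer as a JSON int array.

Coefficients: [3, 6, 1, 6]

E: 3·2+6·0 = 6 | 1·0+6·1 = 6
M: 3·6+6·1 = 24 | 1·6+6·3 = 24
B: 3·0+6·3 = 18 | 1·0+6·3 = 18
T: 3·2+6·3 = 24 | 1·6+6·3 = 24
gcd(3,6,1,6) = 1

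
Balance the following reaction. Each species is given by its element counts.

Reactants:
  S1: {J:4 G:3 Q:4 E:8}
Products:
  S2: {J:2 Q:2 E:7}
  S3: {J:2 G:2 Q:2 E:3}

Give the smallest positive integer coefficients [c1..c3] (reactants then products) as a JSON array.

Coefficients: [2, 1, 3]

J: 2·4 = 8 | 1·2+3·2 = 8
G: 2·3 = 6 | 1·0+3·2 = 6
Q: 2·4 = 8 | 1·2+3·2 = 8
E: 2·8 = 16 | 1·7+3·3 = 16
gcd(2,1,3) = 1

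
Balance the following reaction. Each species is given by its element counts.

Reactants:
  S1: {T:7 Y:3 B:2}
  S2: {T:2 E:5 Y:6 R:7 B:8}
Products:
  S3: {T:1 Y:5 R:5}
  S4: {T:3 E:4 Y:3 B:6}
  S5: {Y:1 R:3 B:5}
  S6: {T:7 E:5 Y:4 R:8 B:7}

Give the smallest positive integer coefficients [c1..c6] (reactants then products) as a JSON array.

T: 3·7+6·2 = 33 | 4·1+5·3+2·0+2·7 = 33
E: 3·0+6·5 = 30 | 4·0+5·4+2·0+2·5 = 30
Y: 3·3+6·6 = 45 | 4·5+5·3+2·1+2·4 = 45
R: 3·0+6·7 = 42 | 4·5+5·0+2·3+2·8 = 42
B: 3·2+6·8 = 54 | 4·0+5·6+2·5+2·7 = 54
gcd(3,6,4,5,2,2) = 1

Coefficients: [3, 6, 4, 5, 2, 2]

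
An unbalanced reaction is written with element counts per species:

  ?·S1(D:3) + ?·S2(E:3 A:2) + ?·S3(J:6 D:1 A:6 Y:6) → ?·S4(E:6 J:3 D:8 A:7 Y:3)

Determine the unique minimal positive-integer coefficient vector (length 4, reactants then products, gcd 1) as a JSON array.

Coefficients: [5, 4, 1, 2]

E: 5·0+4·3+1·0 = 12 | 2·6 = 12
J: 5·0+4·0+1·6 = 6 | 2·3 = 6
D: 5·3+4·0+1·1 = 16 | 2·8 = 16
A: 5·0+4·2+1·6 = 14 | 2·7 = 14
Y: 5·0+4·0+1·6 = 6 | 2·3 = 6
gcd(5,4,1,2) = 1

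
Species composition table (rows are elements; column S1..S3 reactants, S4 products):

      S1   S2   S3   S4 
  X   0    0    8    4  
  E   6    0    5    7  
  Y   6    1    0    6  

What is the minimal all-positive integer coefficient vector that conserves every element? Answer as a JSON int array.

Coefficients: [3, 6, 2, 4]

X: 3·0+6·0+2·8 = 16 | 4·4 = 16
E: 3·6+6·0+2·5 = 28 | 4·7 = 28
Y: 3·6+6·1+2·0 = 24 | 4·6 = 24
gcd(3,6,2,4) = 1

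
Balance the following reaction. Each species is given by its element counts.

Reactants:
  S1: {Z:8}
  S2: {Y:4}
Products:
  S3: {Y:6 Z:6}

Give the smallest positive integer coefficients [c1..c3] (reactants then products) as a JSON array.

Coefficients: [3, 6, 4]

Y: 3·0+6·4 = 24 | 4·6 = 24
Z: 3·8+6·0 = 24 | 4·6 = 24
gcd(3,6,4) = 1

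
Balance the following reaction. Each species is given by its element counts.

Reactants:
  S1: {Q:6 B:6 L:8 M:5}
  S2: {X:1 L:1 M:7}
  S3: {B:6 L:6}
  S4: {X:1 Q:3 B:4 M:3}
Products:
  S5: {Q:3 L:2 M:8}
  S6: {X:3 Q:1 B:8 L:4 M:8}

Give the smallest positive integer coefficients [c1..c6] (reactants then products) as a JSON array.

Coefficients: [1, 6, 1, 3, 4, 3]

X: 1·0+6·1+1·0+3·1 = 9 | 4·0+3·3 = 9
Q: 1·6+6·0+1·0+3·3 = 15 | 4·3+3·1 = 15
B: 1·6+6·0+1·6+3·4 = 24 | 4·0+3·8 = 24
L: 1·8+6·1+1·6+3·0 = 20 | 4·2+3·4 = 20
M: 1·5+6·7+1·0+3·3 = 56 | 4·8+3·8 = 56
gcd(1,6,1,3,4,3) = 1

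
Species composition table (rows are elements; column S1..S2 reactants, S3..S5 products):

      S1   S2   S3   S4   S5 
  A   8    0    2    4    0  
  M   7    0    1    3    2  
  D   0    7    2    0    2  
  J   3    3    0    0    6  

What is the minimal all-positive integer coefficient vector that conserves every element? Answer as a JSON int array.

Coefficients: [4, 2, 4, 6, 3]

A: 4·8+2·0 = 32 | 4·2+6·4+3·0 = 32
M: 4·7+2·0 = 28 | 4·1+6·3+3·2 = 28
D: 4·0+2·7 = 14 | 4·2+6·0+3·2 = 14
J: 4·3+2·3 = 18 | 4·0+6·0+3·6 = 18
gcd(4,2,4,6,3) = 1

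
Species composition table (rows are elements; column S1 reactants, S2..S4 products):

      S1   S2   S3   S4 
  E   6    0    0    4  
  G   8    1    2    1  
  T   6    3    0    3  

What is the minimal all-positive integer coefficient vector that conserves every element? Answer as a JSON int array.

Coefficients: [2, 1, 6, 3]

E: 2·6 = 12 | 1·0+6·0+3·4 = 12
G: 2·8 = 16 | 1·1+6·2+3·1 = 16
T: 2·6 = 12 | 1·3+6·0+3·3 = 12
gcd(2,1,6,3) = 1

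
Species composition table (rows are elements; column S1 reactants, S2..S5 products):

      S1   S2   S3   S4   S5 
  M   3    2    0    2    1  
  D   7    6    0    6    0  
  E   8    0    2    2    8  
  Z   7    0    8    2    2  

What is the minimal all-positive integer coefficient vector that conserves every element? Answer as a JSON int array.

M: 6·3 = 18 | 2·2+3·0+5·2+4·1 = 18
D: 6·7 = 42 | 2·6+3·0+5·6+4·0 = 42
E: 6·8 = 48 | 2·0+3·2+5·2+4·8 = 48
Z: 6·7 = 42 | 2·0+3·8+5·2+4·2 = 42
gcd(6,2,3,5,4) = 1

Coefficients: [6, 2, 3, 5, 4]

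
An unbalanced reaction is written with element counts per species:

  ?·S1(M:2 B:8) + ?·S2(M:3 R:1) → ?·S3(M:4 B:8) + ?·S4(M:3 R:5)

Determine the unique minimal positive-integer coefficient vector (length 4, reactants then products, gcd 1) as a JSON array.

Coefficients: [6, 5, 6, 1]

M: 6·2+5·3 = 27 | 6·4+1·3 = 27
R: 6·0+5·1 = 5 | 6·0+1·5 = 5
B: 6·8+5·0 = 48 | 6·8+1·0 = 48
gcd(6,5,6,1) = 1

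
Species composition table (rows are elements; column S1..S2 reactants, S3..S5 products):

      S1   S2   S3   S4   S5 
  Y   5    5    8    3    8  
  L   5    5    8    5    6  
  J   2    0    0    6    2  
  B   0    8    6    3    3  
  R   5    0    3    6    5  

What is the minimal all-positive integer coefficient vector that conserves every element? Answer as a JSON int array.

Coefficients: [4, 3, 3, 1, 1]

Y: 4·5+3·5 = 35 | 3·8+1·3+1·8 = 35
L: 4·5+3·5 = 35 | 3·8+1·5+1·6 = 35
J: 4·2+3·0 = 8 | 3·0+1·6+1·2 = 8
B: 4·0+3·8 = 24 | 3·6+1·3+1·3 = 24
R: 4·5+3·0 = 20 | 3·3+1·6+1·5 = 20
gcd(4,3,3,1,1) = 1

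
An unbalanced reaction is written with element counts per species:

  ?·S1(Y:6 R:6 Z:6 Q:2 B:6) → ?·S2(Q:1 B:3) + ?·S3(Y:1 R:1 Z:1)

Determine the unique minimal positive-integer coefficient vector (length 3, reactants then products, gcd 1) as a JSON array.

Y: 1·6 = 6 | 2·0+6·1 = 6
R: 1·6 = 6 | 2·0+6·1 = 6
Z: 1·6 = 6 | 2·0+6·1 = 6
Q: 1·2 = 2 | 2·1+6·0 = 2
B: 1·6 = 6 | 2·3+6·0 = 6
gcd(1,2,6) = 1

Coefficients: [1, 2, 6]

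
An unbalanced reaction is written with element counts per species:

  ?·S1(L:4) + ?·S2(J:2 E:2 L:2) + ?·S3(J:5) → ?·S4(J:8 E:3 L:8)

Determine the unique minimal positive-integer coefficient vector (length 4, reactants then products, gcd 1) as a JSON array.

Coefficients: [5, 6, 4, 4]

J: 5·0+6·2+4·5 = 32 | 4·8 = 32
E: 5·0+6·2+4·0 = 12 | 4·3 = 12
L: 5·4+6·2+4·0 = 32 | 4·8 = 32
gcd(5,6,4,4) = 1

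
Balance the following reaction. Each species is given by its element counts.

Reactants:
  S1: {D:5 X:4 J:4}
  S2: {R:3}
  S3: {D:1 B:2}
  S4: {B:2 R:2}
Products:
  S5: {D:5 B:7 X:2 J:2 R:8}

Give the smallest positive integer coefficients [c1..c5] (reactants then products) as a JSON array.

Coefficients: [1, 4, 5, 2, 2]

D: 1·5+4·0+5·1+2·0 = 10 | 2·5 = 10
B: 1·0+4·0+5·2+2·2 = 14 | 2·7 = 14
X: 1·4+4·0+5·0+2·0 = 4 | 2·2 = 4
J: 1·4+4·0+5·0+2·0 = 4 | 2·2 = 4
R: 1·0+4·3+5·0+2·2 = 16 | 2·8 = 16
gcd(1,4,5,2,2) = 1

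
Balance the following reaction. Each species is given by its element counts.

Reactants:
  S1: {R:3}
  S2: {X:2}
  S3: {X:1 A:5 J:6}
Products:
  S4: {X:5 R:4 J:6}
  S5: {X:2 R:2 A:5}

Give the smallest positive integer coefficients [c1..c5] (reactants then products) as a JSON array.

X: 2·0+3·2+1·1 = 7 | 1·5+1·2 = 7
R: 2·3+3·0+1·0 = 6 | 1·4+1·2 = 6
A: 2·0+3·0+1·5 = 5 | 1·0+1·5 = 5
J: 2·0+3·0+1·6 = 6 | 1·6+1·0 = 6
gcd(2,3,1,1,1) = 1

Coefficients: [2, 3, 1, 1, 1]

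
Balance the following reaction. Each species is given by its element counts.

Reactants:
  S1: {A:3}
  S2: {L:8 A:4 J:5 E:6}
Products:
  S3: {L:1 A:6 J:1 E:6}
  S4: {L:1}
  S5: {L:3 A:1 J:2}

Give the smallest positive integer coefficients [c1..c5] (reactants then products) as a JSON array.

Coefficients: [4, 3, 3, 3, 6]

L: 4·0+3·8 = 24 | 3·1+3·1+6·3 = 24
A: 4·3+3·4 = 24 | 3·6+3·0+6·1 = 24
J: 4·0+3·5 = 15 | 3·1+3·0+6·2 = 15
E: 4·0+3·6 = 18 | 3·6+3·0+6·0 = 18
gcd(4,3,3,3,6) = 1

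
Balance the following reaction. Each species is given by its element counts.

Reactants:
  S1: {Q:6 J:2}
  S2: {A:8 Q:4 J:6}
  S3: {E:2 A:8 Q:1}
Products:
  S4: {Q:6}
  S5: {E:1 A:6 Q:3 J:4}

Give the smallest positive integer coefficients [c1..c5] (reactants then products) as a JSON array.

E: 5·0+1·0+2·2 = 4 | 4·0+4·1 = 4
A: 5·0+1·8+2·8 = 24 | 4·0+4·6 = 24
Q: 5·6+1·4+2·1 = 36 | 4·6+4·3 = 36
J: 5·2+1·6+2·0 = 16 | 4·0+4·4 = 16
gcd(5,1,2,4,4) = 1

Coefficients: [5, 1, 2, 4, 4]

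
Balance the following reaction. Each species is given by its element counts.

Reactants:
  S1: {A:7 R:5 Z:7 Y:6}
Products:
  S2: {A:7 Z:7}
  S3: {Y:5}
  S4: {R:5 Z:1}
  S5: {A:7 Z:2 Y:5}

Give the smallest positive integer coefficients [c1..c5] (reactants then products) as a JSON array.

Coefficients: [5, 4, 5, 5, 1]

A: 5·7 = 35 | 4·7+5·0+5·0+1·7 = 35
R: 5·5 = 25 | 4·0+5·0+5·5+1·0 = 25
Z: 5·7 = 35 | 4·7+5·0+5·1+1·2 = 35
Y: 5·6 = 30 | 4·0+5·5+5·0+1·5 = 30
gcd(5,4,5,5,1) = 1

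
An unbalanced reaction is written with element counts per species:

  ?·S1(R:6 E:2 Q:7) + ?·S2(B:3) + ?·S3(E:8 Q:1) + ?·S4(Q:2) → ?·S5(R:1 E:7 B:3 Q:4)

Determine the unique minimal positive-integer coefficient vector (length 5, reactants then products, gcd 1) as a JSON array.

Coefficients: [1, 6, 5, 6, 6]

R: 1·6+6·0+5·0+6·0 = 6 | 6·1 = 6
E: 1·2+6·0+5·8+6·0 = 42 | 6·7 = 42
B: 1·0+6·3+5·0+6·0 = 18 | 6·3 = 18
Q: 1·7+6·0+5·1+6·2 = 24 | 6·4 = 24
gcd(1,6,5,6,6) = 1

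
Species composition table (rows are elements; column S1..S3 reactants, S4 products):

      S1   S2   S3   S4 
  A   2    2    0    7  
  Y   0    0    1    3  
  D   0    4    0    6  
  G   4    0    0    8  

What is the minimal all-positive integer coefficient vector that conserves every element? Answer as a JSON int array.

A: 4·2+3·2+6·0 = 14 | 2·7 = 14
Y: 4·0+3·0+6·1 = 6 | 2·3 = 6
D: 4·0+3·4+6·0 = 12 | 2·6 = 12
G: 4·4+3·0+6·0 = 16 | 2·8 = 16
gcd(4,3,6,2) = 1

Coefficients: [4, 3, 6, 2]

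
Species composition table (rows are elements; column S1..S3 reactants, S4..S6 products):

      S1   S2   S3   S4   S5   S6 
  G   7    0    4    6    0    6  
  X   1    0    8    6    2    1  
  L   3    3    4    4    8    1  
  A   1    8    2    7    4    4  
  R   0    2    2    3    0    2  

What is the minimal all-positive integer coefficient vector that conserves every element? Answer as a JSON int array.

Coefficients: [4, 6, 5, 6, 3, 2]

G: 4·7+6·0+5·4 = 48 | 6·6+3·0+2·6 = 48
X: 4·1+6·0+5·8 = 44 | 6·6+3·2+2·1 = 44
L: 4·3+6·3+5·4 = 50 | 6·4+3·8+2·1 = 50
A: 4·1+6·8+5·2 = 62 | 6·7+3·4+2·4 = 62
R: 4·0+6·2+5·2 = 22 | 6·3+3·0+2·2 = 22
gcd(4,6,5,6,3,2) = 1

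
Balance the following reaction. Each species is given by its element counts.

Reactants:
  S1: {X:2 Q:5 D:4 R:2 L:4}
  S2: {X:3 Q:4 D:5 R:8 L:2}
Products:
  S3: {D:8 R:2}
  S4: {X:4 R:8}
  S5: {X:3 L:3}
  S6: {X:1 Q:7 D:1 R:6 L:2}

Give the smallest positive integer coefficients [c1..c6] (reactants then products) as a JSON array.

Coefficients: [3, 5, 4, 1, 4, 5]

X: 3·2+5·3 = 21 | 4·0+1·4+4·3+5·1 = 21
Q: 3·5+5·4 = 35 | 4·0+1·0+4·0+5·7 = 35
D: 3·4+5·5 = 37 | 4·8+1·0+4·0+5·1 = 37
R: 3·2+5·8 = 46 | 4·2+1·8+4·0+5·6 = 46
L: 3·4+5·2 = 22 | 4·0+1·0+4·3+5·2 = 22
gcd(3,5,4,1,4,5) = 1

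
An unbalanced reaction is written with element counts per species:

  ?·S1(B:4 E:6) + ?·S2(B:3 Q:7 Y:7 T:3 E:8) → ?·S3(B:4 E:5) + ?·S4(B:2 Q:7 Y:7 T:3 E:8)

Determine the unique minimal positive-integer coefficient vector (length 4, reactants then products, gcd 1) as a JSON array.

B: 5·4+4·3 = 32 | 6·4+4·2 = 32
Q: 5·0+4·7 = 28 | 6·0+4·7 = 28
Y: 5·0+4·7 = 28 | 6·0+4·7 = 28
T: 5·0+4·3 = 12 | 6·0+4·3 = 12
E: 5·6+4·8 = 62 | 6·5+4·8 = 62
gcd(5,4,6,4) = 1

Coefficients: [5, 4, 6, 4]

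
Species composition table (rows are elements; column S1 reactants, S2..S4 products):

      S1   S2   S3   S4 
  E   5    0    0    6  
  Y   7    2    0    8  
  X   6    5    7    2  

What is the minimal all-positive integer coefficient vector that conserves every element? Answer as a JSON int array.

E: 6·5 = 30 | 1·0+3·0+5·6 = 30
Y: 6·7 = 42 | 1·2+3·0+5·8 = 42
X: 6·6 = 36 | 1·5+3·7+5·2 = 36
gcd(6,1,3,5) = 1

Coefficients: [6, 1, 3, 5]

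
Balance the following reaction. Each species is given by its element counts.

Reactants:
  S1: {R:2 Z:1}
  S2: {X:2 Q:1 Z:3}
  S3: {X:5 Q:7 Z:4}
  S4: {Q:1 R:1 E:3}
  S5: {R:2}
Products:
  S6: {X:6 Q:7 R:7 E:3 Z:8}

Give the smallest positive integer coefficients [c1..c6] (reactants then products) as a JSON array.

Coefficients: [4, 4, 2, 3, 5, 3]

X: 4·0+4·2+2·5+3·0+5·0 = 18 | 3·6 = 18
Q: 4·0+4·1+2·7+3·1+5·0 = 21 | 3·7 = 21
R: 4·2+4·0+2·0+3·1+5·2 = 21 | 3·7 = 21
E: 4·0+4·0+2·0+3·3+5·0 = 9 | 3·3 = 9
Z: 4·1+4·3+2·4+3·0+5·0 = 24 | 3·8 = 24
gcd(4,4,2,3,5,3) = 1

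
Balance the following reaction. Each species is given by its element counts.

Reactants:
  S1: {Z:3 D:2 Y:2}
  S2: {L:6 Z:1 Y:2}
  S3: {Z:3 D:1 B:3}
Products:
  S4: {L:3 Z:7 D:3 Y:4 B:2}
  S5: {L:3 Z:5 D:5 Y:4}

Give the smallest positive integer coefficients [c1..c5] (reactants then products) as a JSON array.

Coefficients: [6, 2, 2, 3, 1]

L: 6·0+2·6+2·0 = 12 | 3·3+1·3 = 12
Z: 6·3+2·1+2·3 = 26 | 3·7+1·5 = 26
D: 6·2+2·0+2·1 = 14 | 3·3+1·5 = 14
Y: 6·2+2·2+2·0 = 16 | 3·4+1·4 = 16
B: 6·0+2·0+2·3 = 6 | 3·2+1·0 = 6
gcd(6,2,2,3,1) = 1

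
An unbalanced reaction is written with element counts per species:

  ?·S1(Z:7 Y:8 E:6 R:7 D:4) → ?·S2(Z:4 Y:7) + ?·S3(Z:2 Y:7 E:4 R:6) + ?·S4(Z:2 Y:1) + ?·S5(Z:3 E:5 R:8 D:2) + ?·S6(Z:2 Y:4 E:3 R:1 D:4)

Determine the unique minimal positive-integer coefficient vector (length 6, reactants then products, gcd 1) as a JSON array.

Z: 6·7 = 42 | 3·4+1·2+4·2+4·3+4·2 = 42
Y: 6·8 = 48 | 3·7+1·7+4·1+4·0+4·4 = 48
E: 6·6 = 36 | 3·0+1·4+4·0+4·5+4·3 = 36
R: 6·7 = 42 | 3·0+1·6+4·0+4·8+4·1 = 42
D: 6·4 = 24 | 3·0+1·0+4·0+4·2+4·4 = 24
gcd(6,3,1,4,4,4) = 1

Coefficients: [6, 3, 1, 4, 4, 4]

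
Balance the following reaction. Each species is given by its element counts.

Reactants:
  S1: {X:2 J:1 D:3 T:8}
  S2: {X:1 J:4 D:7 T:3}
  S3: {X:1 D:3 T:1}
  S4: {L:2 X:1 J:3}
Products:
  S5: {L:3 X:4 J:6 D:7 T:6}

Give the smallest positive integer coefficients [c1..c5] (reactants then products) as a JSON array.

L: 2·0+1·0+5·0+6·2 = 12 | 4·3 = 12
X: 2·2+1·1+5·1+6·1 = 16 | 4·4 = 16
J: 2·1+1·4+5·0+6·3 = 24 | 4·6 = 24
D: 2·3+1·7+5·3+6·0 = 28 | 4·7 = 28
T: 2·8+1·3+5·1+6·0 = 24 | 4·6 = 24
gcd(2,1,5,6,4) = 1

Coefficients: [2, 1, 5, 6, 4]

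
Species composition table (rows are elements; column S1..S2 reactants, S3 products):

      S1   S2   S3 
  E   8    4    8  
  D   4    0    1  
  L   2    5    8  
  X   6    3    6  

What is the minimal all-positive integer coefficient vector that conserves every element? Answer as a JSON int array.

Coefficients: [1, 6, 4]

E: 1·8+6·4 = 32 | 4·8 = 32
D: 1·4+6·0 = 4 | 4·1 = 4
L: 1·2+6·5 = 32 | 4·8 = 32
X: 1·6+6·3 = 24 | 4·6 = 24
gcd(1,6,4) = 1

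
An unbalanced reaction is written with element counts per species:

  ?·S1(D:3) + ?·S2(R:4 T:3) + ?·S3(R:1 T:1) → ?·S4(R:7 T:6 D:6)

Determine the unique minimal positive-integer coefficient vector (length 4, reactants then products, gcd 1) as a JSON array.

R: 2·0+1·4+3·1 = 7 | 1·7 = 7
T: 2·0+1·3+3·1 = 6 | 1·6 = 6
D: 2·3+1·0+3·0 = 6 | 1·6 = 6
gcd(2,1,3,1) = 1

Coefficients: [2, 1, 3, 1]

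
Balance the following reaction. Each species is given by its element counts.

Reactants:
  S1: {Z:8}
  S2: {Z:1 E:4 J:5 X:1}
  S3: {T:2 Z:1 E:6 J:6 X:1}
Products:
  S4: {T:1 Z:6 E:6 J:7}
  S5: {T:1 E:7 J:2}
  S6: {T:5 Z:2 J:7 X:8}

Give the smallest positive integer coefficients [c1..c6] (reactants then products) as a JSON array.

T: 3·0+2·0+6·2 = 12 | 5·1+2·1+1·5 = 12
Z: 3·8+2·1+6·1 = 32 | 5·6+2·0+1·2 = 32
E: 3·0+2·4+6·6 = 44 | 5·6+2·7+1·0 = 44
J: 3·0+2·5+6·6 = 46 | 5·7+2·2+1·7 = 46
X: 3·0+2·1+6·1 = 8 | 5·0+2·0+1·8 = 8
gcd(3,2,6,5,2,1) = 1

Coefficients: [3, 2, 6, 5, 2, 1]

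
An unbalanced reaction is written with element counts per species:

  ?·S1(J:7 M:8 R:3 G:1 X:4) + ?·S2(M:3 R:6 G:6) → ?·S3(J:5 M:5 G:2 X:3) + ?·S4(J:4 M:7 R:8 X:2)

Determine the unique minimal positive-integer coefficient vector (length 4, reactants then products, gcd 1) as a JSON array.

J: 6·7+1·0 = 42 | 6·5+3·4 = 42
M: 6·8+1·3 = 51 | 6·5+3·7 = 51
R: 6·3+1·6 = 24 | 6·0+3·8 = 24
G: 6·1+1·6 = 12 | 6·2+3·0 = 12
X: 6·4+1·0 = 24 | 6·3+3·2 = 24
gcd(6,1,6,3) = 1

Coefficients: [6, 1, 6, 3]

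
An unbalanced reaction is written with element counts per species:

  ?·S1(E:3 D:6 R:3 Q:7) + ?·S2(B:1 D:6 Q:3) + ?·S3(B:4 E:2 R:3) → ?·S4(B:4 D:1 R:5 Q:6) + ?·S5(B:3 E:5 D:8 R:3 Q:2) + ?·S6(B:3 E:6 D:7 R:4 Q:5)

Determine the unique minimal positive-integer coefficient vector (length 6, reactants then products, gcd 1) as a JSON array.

Coefficients: [3, 1, 4, 2, 1, 2]

B: 3·0+1·1+4·4 = 17 | 2·4+1·3+2·3 = 17
E: 3·3+1·0+4·2 = 17 | 2·0+1·5+2·6 = 17
D: 3·6+1·6+4·0 = 24 | 2·1+1·8+2·7 = 24
R: 3·3+1·0+4·3 = 21 | 2·5+1·3+2·4 = 21
Q: 3·7+1·3+4·0 = 24 | 2·6+1·2+2·5 = 24
gcd(3,1,4,2,1,2) = 1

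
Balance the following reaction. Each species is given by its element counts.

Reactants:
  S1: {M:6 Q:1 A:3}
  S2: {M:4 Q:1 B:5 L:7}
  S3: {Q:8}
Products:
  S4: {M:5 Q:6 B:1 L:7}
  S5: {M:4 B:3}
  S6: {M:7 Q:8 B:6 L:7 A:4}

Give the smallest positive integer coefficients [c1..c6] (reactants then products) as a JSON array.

Coefficients: [4, 6, 4, 3, 3, 3]

M: 4·6+6·4+4·0 = 48 | 3·5+3·4+3·7 = 48
Q: 4·1+6·1+4·8 = 42 | 3·6+3·0+3·8 = 42
B: 4·0+6·5+4·0 = 30 | 3·1+3·3+3·6 = 30
L: 4·0+6·7+4·0 = 42 | 3·7+3·0+3·7 = 42
A: 4·3+6·0+4·0 = 12 | 3·0+3·0+3·4 = 12
gcd(4,6,4,3,3,3) = 1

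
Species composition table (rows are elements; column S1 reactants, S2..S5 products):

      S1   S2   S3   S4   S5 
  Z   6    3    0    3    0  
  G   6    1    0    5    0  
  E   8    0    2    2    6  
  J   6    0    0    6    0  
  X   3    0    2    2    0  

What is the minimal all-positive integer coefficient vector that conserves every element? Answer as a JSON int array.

Z: 6·6 = 36 | 6·3+3·0+6·3+5·0 = 36
G: 6·6 = 36 | 6·1+3·0+6·5+5·0 = 36
E: 6·8 = 48 | 6·0+3·2+6·2+5·6 = 48
J: 6·6 = 36 | 6·0+3·0+6·6+5·0 = 36
X: 6·3 = 18 | 6·0+3·2+6·2+5·0 = 18
gcd(6,6,3,6,5) = 1

Coefficients: [6, 6, 3, 6, 5]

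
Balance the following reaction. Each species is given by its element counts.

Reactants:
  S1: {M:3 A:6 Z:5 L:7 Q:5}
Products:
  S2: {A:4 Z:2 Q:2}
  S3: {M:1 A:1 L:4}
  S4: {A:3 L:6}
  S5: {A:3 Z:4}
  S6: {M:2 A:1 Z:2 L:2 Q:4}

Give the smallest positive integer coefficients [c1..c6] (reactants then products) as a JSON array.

Coefficients: [6, 3, 6, 1, 3, 6]

M: 6·3 = 18 | 3·0+6·1+1·0+3·0+6·2 = 18
A: 6·6 = 36 | 3·4+6·1+1·3+3·3+6·1 = 36
Z: 6·5 = 30 | 3·2+6·0+1·0+3·4+6·2 = 30
L: 6·7 = 42 | 3·0+6·4+1·6+3·0+6·2 = 42
Q: 6·5 = 30 | 3·2+6·0+1·0+3·0+6·4 = 30
gcd(6,3,6,1,3,6) = 1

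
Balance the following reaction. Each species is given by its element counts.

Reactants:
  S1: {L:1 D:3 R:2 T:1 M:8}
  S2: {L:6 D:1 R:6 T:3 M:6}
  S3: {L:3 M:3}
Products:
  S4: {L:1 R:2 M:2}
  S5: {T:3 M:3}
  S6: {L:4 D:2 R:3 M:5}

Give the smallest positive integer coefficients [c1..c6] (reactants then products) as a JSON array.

L: 3·1+3·6+2·3 = 27 | 3·1+4·0+6·4 = 27
D: 3·3+3·1+2·0 = 12 | 3·0+4·0+6·2 = 12
R: 3·2+3·6+2·0 = 24 | 3·2+4·0+6·3 = 24
T: 3·1+3·3+2·0 = 12 | 3·0+4·3+6·0 = 12
M: 3·8+3·6+2·3 = 48 | 3·2+4·3+6·5 = 48
gcd(3,3,2,3,4,6) = 1

Coefficients: [3, 3, 2, 3, 4, 6]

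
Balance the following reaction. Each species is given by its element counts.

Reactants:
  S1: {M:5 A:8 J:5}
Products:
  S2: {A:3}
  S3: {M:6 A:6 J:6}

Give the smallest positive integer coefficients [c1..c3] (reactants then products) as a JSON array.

Coefficients: [6, 6, 5]

M: 6·5 = 30 | 6·0+5·6 = 30
A: 6·8 = 48 | 6·3+5·6 = 48
J: 6·5 = 30 | 6·0+5·6 = 30
gcd(6,6,5) = 1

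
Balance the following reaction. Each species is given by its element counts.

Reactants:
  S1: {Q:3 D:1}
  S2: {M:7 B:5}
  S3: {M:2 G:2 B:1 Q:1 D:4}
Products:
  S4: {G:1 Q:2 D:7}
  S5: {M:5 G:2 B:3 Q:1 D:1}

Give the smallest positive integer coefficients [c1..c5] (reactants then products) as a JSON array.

M: 1·0+1·7+4·2 = 15 | 2·0+3·5 = 15
G: 1·0+1·0+4·2 = 8 | 2·1+3·2 = 8
B: 1·0+1·5+4·1 = 9 | 2·0+3·3 = 9
Q: 1·3+1·0+4·1 = 7 | 2·2+3·1 = 7
D: 1·1+1·0+4·4 = 17 | 2·7+3·1 = 17
gcd(1,1,4,2,3) = 1

Coefficients: [1, 1, 4, 2, 3]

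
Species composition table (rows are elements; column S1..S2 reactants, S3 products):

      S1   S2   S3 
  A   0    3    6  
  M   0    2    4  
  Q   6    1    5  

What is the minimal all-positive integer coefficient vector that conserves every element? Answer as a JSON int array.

Coefficients: [1, 4, 2]

A: 1·0+4·3 = 12 | 2·6 = 12
M: 1·0+4·2 = 8 | 2·4 = 8
Q: 1·6+4·1 = 10 | 2·5 = 10
gcd(1,4,2) = 1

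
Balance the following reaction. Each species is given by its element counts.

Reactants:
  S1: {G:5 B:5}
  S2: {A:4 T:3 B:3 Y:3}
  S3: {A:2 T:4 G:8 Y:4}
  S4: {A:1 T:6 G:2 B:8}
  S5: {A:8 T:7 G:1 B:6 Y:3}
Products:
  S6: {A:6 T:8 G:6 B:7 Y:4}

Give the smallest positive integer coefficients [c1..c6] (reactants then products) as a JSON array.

Coefficients: [1, 1, 3, 2, 3, 6]

A: 1·0+1·4+3·2+2·1+3·8 = 36 | 6·6 = 36
T: 1·0+1·3+3·4+2·6+3·7 = 48 | 6·8 = 48
G: 1·5+1·0+3·8+2·2+3·1 = 36 | 6·6 = 36
B: 1·5+1·3+3·0+2·8+3·6 = 42 | 6·7 = 42
Y: 1·0+1·3+3·4+2·0+3·3 = 24 | 6·4 = 24
gcd(1,1,3,2,3,6) = 1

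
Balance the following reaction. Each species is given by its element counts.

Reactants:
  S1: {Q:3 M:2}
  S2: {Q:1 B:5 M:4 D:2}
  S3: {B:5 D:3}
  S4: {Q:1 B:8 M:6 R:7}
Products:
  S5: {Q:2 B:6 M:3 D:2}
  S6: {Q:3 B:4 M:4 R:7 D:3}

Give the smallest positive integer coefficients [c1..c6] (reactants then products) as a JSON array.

Q: 3·3+1·1+3·0+1·1 = 11 | 4·2+1·3 = 11
B: 3·0+1·5+3·5+1·8 = 28 | 4·6+1·4 = 28
M: 3·2+1·4+3·0+1·6 = 16 | 4·3+1·4 = 16
R: 3·0+1·0+3·0+1·7 = 7 | 4·0+1·7 = 7
D: 3·0+1·2+3·3+1·0 = 11 | 4·2+1·3 = 11
gcd(3,1,3,1,4,1) = 1

Coefficients: [3, 1, 3, 1, 4, 1]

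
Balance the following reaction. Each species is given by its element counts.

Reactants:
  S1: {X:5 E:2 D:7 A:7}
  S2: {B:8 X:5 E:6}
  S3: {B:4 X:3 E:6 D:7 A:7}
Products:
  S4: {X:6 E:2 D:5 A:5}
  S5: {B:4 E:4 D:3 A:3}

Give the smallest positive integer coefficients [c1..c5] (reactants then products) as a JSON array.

B: 2·0+1·8+3·4 = 20 | 4·0+5·4 = 20
X: 2·5+1·5+3·3 = 24 | 4·6+5·0 = 24
E: 2·2+1·6+3·6 = 28 | 4·2+5·4 = 28
D: 2·7+1·0+3·7 = 35 | 4·5+5·3 = 35
A: 2·7+1·0+3·7 = 35 | 4·5+5·3 = 35
gcd(2,1,3,4,5) = 1

Coefficients: [2, 1, 3, 4, 5]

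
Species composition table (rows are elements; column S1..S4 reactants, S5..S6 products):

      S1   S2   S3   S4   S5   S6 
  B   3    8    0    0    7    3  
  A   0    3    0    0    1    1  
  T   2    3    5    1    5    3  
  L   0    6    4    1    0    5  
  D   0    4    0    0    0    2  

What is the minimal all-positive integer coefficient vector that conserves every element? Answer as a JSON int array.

B: 5·3+3·8+2·0+4·0 = 39 | 3·7+6·3 = 39
A: 5·0+3·3+2·0+4·0 = 9 | 3·1+6·1 = 9
T: 5·2+3·3+2·5+4·1 = 33 | 3·5+6·3 = 33
L: 5·0+3·6+2·4+4·1 = 30 | 3·0+6·5 = 30
D: 5·0+3·4+2·0+4·0 = 12 | 3·0+6·2 = 12
gcd(5,3,2,4,3,6) = 1

Coefficients: [5, 3, 2, 4, 3, 6]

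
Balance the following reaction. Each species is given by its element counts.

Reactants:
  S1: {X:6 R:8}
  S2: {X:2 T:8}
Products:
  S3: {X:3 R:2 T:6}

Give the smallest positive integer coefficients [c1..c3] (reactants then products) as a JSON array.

X: 1·6+3·2 = 12 | 4·3 = 12
R: 1·8+3·0 = 8 | 4·2 = 8
T: 1·0+3·8 = 24 | 4·6 = 24
gcd(1,3,4) = 1

Coefficients: [1, 3, 4]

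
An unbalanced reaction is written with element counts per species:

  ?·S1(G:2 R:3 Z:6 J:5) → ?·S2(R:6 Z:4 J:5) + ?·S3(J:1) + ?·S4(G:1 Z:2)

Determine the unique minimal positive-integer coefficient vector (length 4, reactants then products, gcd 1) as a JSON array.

G: 2·2 = 4 | 1·0+5·0+4·1 = 4
R: 2·3 = 6 | 1·6+5·0+4·0 = 6
Z: 2·6 = 12 | 1·4+5·0+4·2 = 12
J: 2·5 = 10 | 1·5+5·1+4·0 = 10
gcd(2,1,5,4) = 1

Coefficients: [2, 1, 5, 4]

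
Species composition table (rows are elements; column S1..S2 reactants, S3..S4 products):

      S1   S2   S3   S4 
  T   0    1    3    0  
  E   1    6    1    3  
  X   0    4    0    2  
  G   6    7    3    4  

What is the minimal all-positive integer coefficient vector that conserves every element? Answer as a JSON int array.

T: 1·0+3·1 = 3 | 1·3+6·0 = 3
E: 1·1+3·6 = 19 | 1·1+6·3 = 19
X: 1·0+3·4 = 12 | 1·0+6·2 = 12
G: 1·6+3·7 = 27 | 1·3+6·4 = 27
gcd(1,3,1,6) = 1

Coefficients: [1, 3, 1, 6]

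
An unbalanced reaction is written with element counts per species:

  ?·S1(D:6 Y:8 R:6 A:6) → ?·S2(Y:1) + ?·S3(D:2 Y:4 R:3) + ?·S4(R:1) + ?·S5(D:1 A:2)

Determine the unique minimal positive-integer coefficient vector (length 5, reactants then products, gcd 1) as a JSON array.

Coefficients: [2, 4, 3, 3, 6]

D: 2·6 = 12 | 4·0+3·2+3·0+6·1 = 12
Y: 2·8 = 16 | 4·1+3·4+3·0+6·0 = 16
R: 2·6 = 12 | 4·0+3·3+3·1+6·0 = 12
A: 2·6 = 12 | 4·0+3·0+3·0+6·2 = 12
gcd(2,4,3,3,6) = 1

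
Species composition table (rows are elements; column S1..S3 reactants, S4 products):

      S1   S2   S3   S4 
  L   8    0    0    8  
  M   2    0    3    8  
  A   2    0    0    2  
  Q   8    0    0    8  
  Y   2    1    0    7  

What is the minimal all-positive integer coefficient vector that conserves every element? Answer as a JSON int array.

L: 1·8+5·0+2·0 = 8 | 1·8 = 8
M: 1·2+5·0+2·3 = 8 | 1·8 = 8
A: 1·2+5·0+2·0 = 2 | 1·2 = 2
Q: 1·8+5·0+2·0 = 8 | 1·8 = 8
Y: 1·2+5·1+2·0 = 7 | 1·7 = 7
gcd(1,5,2,1) = 1

Coefficients: [1, 5, 2, 1]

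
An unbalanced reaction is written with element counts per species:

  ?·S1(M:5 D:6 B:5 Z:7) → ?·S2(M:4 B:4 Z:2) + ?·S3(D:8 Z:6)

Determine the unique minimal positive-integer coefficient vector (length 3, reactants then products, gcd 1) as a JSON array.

M: 4·5 = 20 | 5·4+3·0 = 20
D: 4·6 = 24 | 5·0+3·8 = 24
B: 4·5 = 20 | 5·4+3·0 = 20
Z: 4·7 = 28 | 5·2+3·6 = 28
gcd(4,5,3) = 1

Coefficients: [4, 5, 3]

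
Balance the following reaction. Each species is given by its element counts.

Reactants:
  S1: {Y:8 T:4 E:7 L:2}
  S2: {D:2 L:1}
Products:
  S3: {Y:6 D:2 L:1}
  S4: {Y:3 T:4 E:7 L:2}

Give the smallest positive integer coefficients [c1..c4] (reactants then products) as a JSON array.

Y: 6·8+5·0 = 48 | 5·6+6·3 = 48
T: 6·4+5·0 = 24 | 5·0+6·4 = 24
E: 6·7+5·0 = 42 | 5·0+6·7 = 42
D: 6·0+5·2 = 10 | 5·2+6·0 = 10
L: 6·2+5·1 = 17 | 5·1+6·2 = 17
gcd(6,5,5,6) = 1

Coefficients: [6, 5, 5, 6]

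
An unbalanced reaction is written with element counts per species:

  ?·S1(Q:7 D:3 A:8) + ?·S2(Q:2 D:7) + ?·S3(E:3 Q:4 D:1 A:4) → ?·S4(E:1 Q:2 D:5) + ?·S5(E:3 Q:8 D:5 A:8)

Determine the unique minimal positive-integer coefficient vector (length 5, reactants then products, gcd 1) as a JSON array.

Coefficients: [2, 4, 6, 3, 5]

E: 2·0+4·0+6·3 = 18 | 3·1+5·3 = 18
Q: 2·7+4·2+6·4 = 46 | 3·2+5·8 = 46
D: 2·3+4·7+6·1 = 40 | 3·5+5·5 = 40
A: 2·8+4·0+6·4 = 40 | 3·0+5·8 = 40
gcd(2,4,6,3,5) = 1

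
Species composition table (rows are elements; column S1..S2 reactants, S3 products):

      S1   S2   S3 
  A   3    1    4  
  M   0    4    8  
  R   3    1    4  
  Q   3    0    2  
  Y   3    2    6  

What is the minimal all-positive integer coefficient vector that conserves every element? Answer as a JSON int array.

A: 2·3+6·1 = 12 | 3·4 = 12
M: 2·0+6·4 = 24 | 3·8 = 24
R: 2·3+6·1 = 12 | 3·4 = 12
Q: 2·3+6·0 = 6 | 3·2 = 6
Y: 2·3+6·2 = 18 | 3·6 = 18
gcd(2,6,3) = 1

Coefficients: [2, 6, 3]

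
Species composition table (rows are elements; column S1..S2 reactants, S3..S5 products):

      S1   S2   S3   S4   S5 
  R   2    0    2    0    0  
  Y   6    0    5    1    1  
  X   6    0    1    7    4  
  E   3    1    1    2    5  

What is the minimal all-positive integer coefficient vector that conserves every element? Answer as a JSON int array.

Coefficients: [3, 6, 3, 1, 2]

R: 3·2+6·0 = 6 | 3·2+1·0+2·0 = 6
Y: 3·6+6·0 = 18 | 3·5+1·1+2·1 = 18
X: 3·6+6·0 = 18 | 3·1+1·7+2·4 = 18
E: 3·3+6·1 = 15 | 3·1+1·2+2·5 = 15
gcd(3,6,3,1,2) = 1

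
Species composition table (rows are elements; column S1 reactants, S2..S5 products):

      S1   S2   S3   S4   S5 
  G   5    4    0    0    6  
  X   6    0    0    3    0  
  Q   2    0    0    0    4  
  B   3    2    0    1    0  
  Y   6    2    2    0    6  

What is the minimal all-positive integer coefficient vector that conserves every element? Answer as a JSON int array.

G: 2·5 = 10 | 1·4+2·0+4·0+1·6 = 10
X: 2·6 = 12 | 1·0+2·0+4·3+1·0 = 12
Q: 2·2 = 4 | 1·0+2·0+4·0+1·4 = 4
B: 2·3 = 6 | 1·2+2·0+4·1+1·0 = 6
Y: 2·6 = 12 | 1·2+2·2+4·0+1·6 = 12
gcd(2,1,2,4,1) = 1

Coefficients: [2, 1, 2, 4, 1]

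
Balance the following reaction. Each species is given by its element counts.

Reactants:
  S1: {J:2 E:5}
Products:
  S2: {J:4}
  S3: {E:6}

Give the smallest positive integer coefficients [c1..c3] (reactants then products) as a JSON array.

J: 6·2 = 12 | 3·4+5·0 = 12
E: 6·5 = 30 | 3·0+5·6 = 30
gcd(6,3,5) = 1

Coefficients: [6, 3, 5]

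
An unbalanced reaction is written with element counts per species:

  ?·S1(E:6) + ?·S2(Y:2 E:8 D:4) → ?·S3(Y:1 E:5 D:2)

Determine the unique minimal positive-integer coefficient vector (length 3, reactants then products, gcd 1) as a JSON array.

Coefficients: [1, 3, 6]

Y: 1·0+3·2 = 6 | 6·1 = 6
E: 1·6+3·8 = 30 | 6·5 = 30
D: 1·0+3·4 = 12 | 6·2 = 12
gcd(1,3,6) = 1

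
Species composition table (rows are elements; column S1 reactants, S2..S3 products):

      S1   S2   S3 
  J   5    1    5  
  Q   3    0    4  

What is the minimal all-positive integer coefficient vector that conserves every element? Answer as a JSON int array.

Coefficients: [4, 5, 3]

J: 4·5 = 20 | 5·1+3·5 = 20
Q: 4·3 = 12 | 5·0+3·4 = 12
gcd(4,5,3) = 1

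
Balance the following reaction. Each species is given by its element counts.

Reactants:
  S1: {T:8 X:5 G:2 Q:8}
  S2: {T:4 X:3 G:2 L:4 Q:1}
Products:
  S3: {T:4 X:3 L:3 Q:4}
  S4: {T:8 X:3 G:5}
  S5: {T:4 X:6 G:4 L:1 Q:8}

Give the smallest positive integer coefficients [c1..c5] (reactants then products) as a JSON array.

Coefficients: [3, 4, 5, 2, 1]

T: 3·8+4·4 = 40 | 5·4+2·8+1·4 = 40
X: 3·5+4·3 = 27 | 5·3+2·3+1·6 = 27
G: 3·2+4·2 = 14 | 5·0+2·5+1·4 = 14
L: 3·0+4·4 = 16 | 5·3+2·0+1·1 = 16
Q: 3·8+4·1 = 28 | 5·4+2·0+1·8 = 28
gcd(3,4,5,2,1) = 1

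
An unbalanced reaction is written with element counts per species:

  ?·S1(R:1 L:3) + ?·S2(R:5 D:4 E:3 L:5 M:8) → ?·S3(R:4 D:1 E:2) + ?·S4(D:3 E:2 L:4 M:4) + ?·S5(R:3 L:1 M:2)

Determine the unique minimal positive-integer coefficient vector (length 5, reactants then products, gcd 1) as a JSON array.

Coefficients: [2, 4, 1, 5, 6]

R: 2·1+4·5 = 22 | 1·4+5·0+6·3 = 22
D: 2·0+4·4 = 16 | 1·1+5·3+6·0 = 16
E: 2·0+4·3 = 12 | 1·2+5·2+6·0 = 12
L: 2·3+4·5 = 26 | 1·0+5·4+6·1 = 26
M: 2·0+4·8 = 32 | 1·0+5·4+6·2 = 32
gcd(2,4,1,5,6) = 1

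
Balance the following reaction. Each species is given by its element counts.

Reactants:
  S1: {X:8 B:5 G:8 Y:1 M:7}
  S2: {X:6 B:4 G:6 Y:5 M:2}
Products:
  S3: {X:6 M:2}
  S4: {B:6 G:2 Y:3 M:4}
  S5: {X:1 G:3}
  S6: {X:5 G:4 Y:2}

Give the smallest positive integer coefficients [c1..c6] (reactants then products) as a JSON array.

Coefficients: [2, 5, 2, 5, 4, 6]

X: 2·8+5·6 = 46 | 2·6+5·0+4·1+6·5 = 46
B: 2·5+5·4 = 30 | 2·0+5·6+4·0+6·0 = 30
G: 2·8+5·6 = 46 | 2·0+5·2+4·3+6·4 = 46
Y: 2·1+5·5 = 27 | 2·0+5·3+4·0+6·2 = 27
M: 2·7+5·2 = 24 | 2·2+5·4+4·0+6·0 = 24
gcd(2,5,2,5,4,6) = 1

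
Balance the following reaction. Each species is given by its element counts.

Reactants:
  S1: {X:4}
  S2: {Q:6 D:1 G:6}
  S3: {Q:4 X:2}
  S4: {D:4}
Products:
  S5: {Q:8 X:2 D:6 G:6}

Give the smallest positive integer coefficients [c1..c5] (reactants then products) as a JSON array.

Coefficients: [1, 4, 2, 5, 4]

Q: 1·0+4·6+2·4+5·0 = 32 | 4·8 = 32
X: 1·4+4·0+2·2+5·0 = 8 | 4·2 = 8
D: 1·0+4·1+2·0+5·4 = 24 | 4·6 = 24
G: 1·0+4·6+2·0+5·0 = 24 | 4·6 = 24
gcd(1,4,2,5,4) = 1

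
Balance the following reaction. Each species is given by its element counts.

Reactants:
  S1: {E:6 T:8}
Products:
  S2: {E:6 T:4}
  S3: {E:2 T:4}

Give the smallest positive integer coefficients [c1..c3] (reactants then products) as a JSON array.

E: 2·6 = 12 | 1·6+3·2 = 12
T: 2·8 = 16 | 1·4+3·4 = 16
gcd(2,1,3) = 1

Coefficients: [2, 1, 3]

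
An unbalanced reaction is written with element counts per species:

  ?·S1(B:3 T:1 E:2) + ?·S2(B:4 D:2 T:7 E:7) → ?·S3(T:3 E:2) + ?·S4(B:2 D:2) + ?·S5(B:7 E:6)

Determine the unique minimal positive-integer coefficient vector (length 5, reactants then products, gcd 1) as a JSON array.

B: 1·3+2·4 = 11 | 5·0+2·2+1·7 = 11
D: 1·0+2·2 = 4 | 5·0+2·2+1·0 = 4
T: 1·1+2·7 = 15 | 5·3+2·0+1·0 = 15
E: 1·2+2·7 = 16 | 5·2+2·0+1·6 = 16
gcd(1,2,5,2,1) = 1

Coefficients: [1, 2, 5, 2, 1]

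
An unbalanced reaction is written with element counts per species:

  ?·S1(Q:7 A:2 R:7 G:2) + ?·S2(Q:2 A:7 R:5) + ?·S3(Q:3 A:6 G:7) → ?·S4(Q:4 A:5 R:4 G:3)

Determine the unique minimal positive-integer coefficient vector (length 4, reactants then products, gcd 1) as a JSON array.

Q: 1·7+1·2+1·3 = 12 | 3·4 = 12
A: 1·2+1·7+1·6 = 15 | 3·5 = 15
R: 1·7+1·5+1·0 = 12 | 3·4 = 12
G: 1·2+1·0+1·7 = 9 | 3·3 = 9
gcd(1,1,1,3) = 1

Coefficients: [1, 1, 1, 3]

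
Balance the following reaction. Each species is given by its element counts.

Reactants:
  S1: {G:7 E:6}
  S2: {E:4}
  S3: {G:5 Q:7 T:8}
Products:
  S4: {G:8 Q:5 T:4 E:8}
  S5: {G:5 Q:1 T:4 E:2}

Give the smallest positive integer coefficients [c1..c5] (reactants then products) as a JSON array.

Coefficients: [5, 4, 4, 5, 3]

G: 5·7+4·0+4·5 = 55 | 5·8+3·5 = 55
Q: 5·0+4·0+4·7 = 28 | 5·5+3·1 = 28
T: 5·0+4·0+4·8 = 32 | 5·4+3·4 = 32
E: 5·6+4·4+4·0 = 46 | 5·8+3·2 = 46
gcd(5,4,4,5,3) = 1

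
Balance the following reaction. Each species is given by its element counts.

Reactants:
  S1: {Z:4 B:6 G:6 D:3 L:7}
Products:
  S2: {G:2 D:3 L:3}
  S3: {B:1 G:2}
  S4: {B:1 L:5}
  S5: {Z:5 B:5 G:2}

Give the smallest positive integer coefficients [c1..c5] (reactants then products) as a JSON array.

Coefficients: [5, 5, 6, 4, 4]

Z: 5·4 = 20 | 5·0+6·0+4·0+4·5 = 20
B: 5·6 = 30 | 5·0+6·1+4·1+4·5 = 30
G: 5·6 = 30 | 5·2+6·2+4·0+4·2 = 30
D: 5·3 = 15 | 5·3+6·0+4·0+4·0 = 15
L: 5·7 = 35 | 5·3+6·0+4·5+4·0 = 35
gcd(5,5,6,4,4) = 1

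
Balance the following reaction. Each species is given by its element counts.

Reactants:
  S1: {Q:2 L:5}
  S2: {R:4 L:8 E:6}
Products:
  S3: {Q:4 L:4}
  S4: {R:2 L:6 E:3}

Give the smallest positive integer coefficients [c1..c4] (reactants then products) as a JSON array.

Q: 4·2+3·0 = 8 | 2·4+6·0 = 8
R: 4·0+3·4 = 12 | 2·0+6·2 = 12
L: 4·5+3·8 = 44 | 2·4+6·6 = 44
E: 4·0+3·6 = 18 | 2·0+6·3 = 18
gcd(4,3,2,6) = 1

Coefficients: [4, 3, 2, 6]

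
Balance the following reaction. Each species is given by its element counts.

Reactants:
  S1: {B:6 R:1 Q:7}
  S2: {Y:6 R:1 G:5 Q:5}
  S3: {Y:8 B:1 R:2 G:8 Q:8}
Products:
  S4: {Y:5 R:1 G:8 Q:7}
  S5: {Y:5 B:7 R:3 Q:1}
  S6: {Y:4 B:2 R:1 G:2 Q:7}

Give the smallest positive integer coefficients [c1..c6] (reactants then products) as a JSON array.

Coefficients: [3, 2, 6, 6, 2, 5]

Y: 3·0+2·6+6·8 = 60 | 6·5+2·5+5·4 = 60
B: 3·6+2·0+6·1 = 24 | 6·0+2·7+5·2 = 24
R: 3·1+2·1+6·2 = 17 | 6·1+2·3+5·1 = 17
G: 3·0+2·5+6·8 = 58 | 6·8+2·0+5·2 = 58
Q: 3·7+2·5+6·8 = 79 | 6·7+2·1+5·7 = 79
gcd(3,2,6,6,2,5) = 1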